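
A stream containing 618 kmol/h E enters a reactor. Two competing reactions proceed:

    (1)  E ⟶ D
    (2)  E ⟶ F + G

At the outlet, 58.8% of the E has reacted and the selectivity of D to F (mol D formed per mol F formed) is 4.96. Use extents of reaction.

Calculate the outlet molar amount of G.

Conversion of E: E consumed = 0.588 × 618 = 363.4 kmol/h = 1ξ₁ + 1ξ₂.
Selectivity: 1ξ₁ / (1ξ₂) = 4.96 → ξ₁ = 4.96 ξ₂.
Substitute: (1·4.96 + 1) ξ₂ = 363.4 → ξ₂ = 60.97 kmol/h, ξ₁ = 302.4 kmol/h.
Outlet amounts (n = n₀ + Σ ν·ξ):
  E: 618 − 1(302.4) − 1(60.97) = 254.6
  D: 0 + 1(302.4) = 302.4
  F: 0 + 1(60.97) = 60.97
  G: 0 + 1(60.97) = 60.97

61 kmol/h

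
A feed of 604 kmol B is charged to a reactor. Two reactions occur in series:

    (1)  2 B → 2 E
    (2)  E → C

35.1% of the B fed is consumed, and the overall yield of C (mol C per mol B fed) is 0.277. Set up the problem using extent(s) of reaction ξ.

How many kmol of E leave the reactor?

44.7 kmol

Conversion of B: B consumed = 2ξ₁ = 0.351 × 604 → ξ₁ = 106 kmol.
Yield of C: 1ξ₂ / 604 = 0.277 → ξ₂ = 167.3 kmol.
Outlet amounts (n = n₀ + Σ ν·ξ):
  B: 604 − 2(106) = 392
  E: 0 + 2(106) − 1(167.3) = 44.7
  C: 0 + 1(167.3) = 167.3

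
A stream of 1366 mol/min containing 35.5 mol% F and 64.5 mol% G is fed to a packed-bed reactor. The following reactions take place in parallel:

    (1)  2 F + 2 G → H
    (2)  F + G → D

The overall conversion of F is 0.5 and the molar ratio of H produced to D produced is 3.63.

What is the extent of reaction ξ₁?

ξ₁ = 107 mol/min

Conversion of F: F consumed = 0.5 × 484.9 = 242.5 mol/min = 2ξ₁ + 1ξ₂.
Selectivity: 1ξ₁ / (1ξ₂) = 3.63 → ξ₁ = 3.63 ξ₂.
Substitute: (2·3.63 + 1) ξ₂ = 242.5 → ξ₂ = 29.35 mol/min, ξ₁ = 106.6 mol/min.
Outlet amounts (n = n₀ + Σ ν·ξ):
  F: 484.9 − 2(106.6) − 1(29.35) = 242.5
  G: 881.1 − 2(106.6) − 1(29.35) = 638.6
  H: 0 + 1(106.6) = 106.6
  D: 0 + 1(29.35) = 29.35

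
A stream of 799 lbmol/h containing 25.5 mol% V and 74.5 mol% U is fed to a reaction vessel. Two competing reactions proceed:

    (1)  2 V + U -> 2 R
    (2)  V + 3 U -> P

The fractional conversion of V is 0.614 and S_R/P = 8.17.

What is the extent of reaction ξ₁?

Conversion of V: V consumed = 0.614 × 203.7 = 125.1 lbmol/h = 2ξ₁ + 1ξ₂.
Selectivity: 2ξ₁ / (1ξ₂) = 8.17 → ξ₁ = 4.085 ξ₂.
Substitute: (2·4.085 + 1) ξ₂ = 125.1 → ξ₂ = 13.64 lbmol/h, ξ₁ = 55.73 lbmol/h.
Outlet amounts (n = n₀ + Σ ν·ξ):
  V: 203.7 − 2(55.73) − 1(13.64) = 78.65
  U: 595.3 − 1(55.73) − 3(13.64) = 498.6
  R: 0 + 2(55.73) = 111.5
  P: 0 + 1(13.64) = 13.64

ξ₁ = 55.7 lbmol/h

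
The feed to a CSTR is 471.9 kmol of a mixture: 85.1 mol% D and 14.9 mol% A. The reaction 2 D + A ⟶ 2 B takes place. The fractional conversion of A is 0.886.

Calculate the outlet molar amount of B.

A reacted = 0.886 × 70.31 = 62.3 kmol; ν_A = −1, so ξ = 62.3/1 = 62.3 kmol.
Outlet amounts (n = n₀ + ν ξ):
  D: 401.6 − 2(62.3) = 277
  A: 70.31 − 1(62.3) = 8.016
  B: 0 + 2(62.3) = 124.6

125 kmol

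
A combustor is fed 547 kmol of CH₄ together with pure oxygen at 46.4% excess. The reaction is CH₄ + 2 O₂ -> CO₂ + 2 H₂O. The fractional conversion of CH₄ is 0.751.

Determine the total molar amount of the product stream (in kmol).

Stoichiometric O₂ = 2 × 547 = 1094 kmol; O₂ fed = 1094 × 1.464 = 1602 kmol.
Fuel reacted = 0.751 × 547 → ξ = 410.8 kmol.
Outlet (n = n₀ + ν ξ):
  CH₄: 547 − 1(410.8) = 136.2
  O₂: 1602 − 2(410.8) = 780
  CO₂: 0 + 1(410.8) = 410.8
  H₂O: 0 + 2(410.8) = 821.6
Total out = 136.2 + 780 + 410.8 + 821.6 = 2149 kmol.

2150 kmol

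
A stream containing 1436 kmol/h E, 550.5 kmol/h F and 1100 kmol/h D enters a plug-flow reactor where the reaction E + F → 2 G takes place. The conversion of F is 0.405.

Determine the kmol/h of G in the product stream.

446 kmol/h

F reacted = 0.405 × 550.5 = 223 kmol/h; ν_F = −1, so ξ = 223/1 = 223 kmol/h.
Outlet amounts (n = n₀ + ν ξ):
  E: 1436 − 1(223) = 1213
  F: 550.5 − 1(223) = 327.5
  G: 0 + 2(223) = 445.9
  D: 1100 (inert)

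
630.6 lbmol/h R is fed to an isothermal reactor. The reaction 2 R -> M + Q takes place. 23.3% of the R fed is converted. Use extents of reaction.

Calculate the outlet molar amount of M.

73.5 lbmol/h

R reacted = 0.233 × 630.6 = 146.9 lbmol/h; ν_R = −2, so ξ = 146.9/2 = 73.46 lbmol/h.
Outlet amounts (n = n₀ + ν ξ):
  R: 630.6 − 2(73.46) = 483.7
  M: 0 + 1(73.46) = 73.46
  Q: 0 + 1(73.46) = 73.46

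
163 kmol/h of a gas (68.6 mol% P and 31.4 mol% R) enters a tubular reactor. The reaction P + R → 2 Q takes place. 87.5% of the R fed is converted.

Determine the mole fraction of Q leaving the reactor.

0.549

R reacted = 0.875 × 51.18 = 44.78 kmol/h; ν_R = −1, so ξ = 44.78/1 = 44.78 kmol/h.
Outlet amounts (n = n₀ + ν ξ):
  P: 111.8 − 1(44.78) = 67.03
  R: 51.18 − 1(44.78) = 6.398
  Q: 0 + 2(44.78) = 89.57
Total out = 163 kmol/h; y_Q = 89.57 / 163 = 0.5495.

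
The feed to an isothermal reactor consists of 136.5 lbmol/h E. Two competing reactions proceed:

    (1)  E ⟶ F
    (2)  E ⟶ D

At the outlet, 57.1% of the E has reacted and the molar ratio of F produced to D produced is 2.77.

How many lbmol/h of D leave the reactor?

20.7 lbmol/h

Conversion of E: E consumed = 0.571 × 136.5 = 77.94 lbmol/h = 1ξ₁ + 1ξ₂.
Selectivity: 1ξ₁ / (1ξ₂) = 2.77 → ξ₁ = 2.77 ξ₂.
Substitute: (1·2.77 + 1) ξ₂ = 77.94 → ξ₂ = 20.67 lbmol/h, ξ₁ = 57.27 lbmol/h.
Outlet amounts (n = n₀ + Σ ν·ξ):
  E: 136.5 − 1(57.27) − 1(20.67) = 58.56
  F: 0 + 1(57.27) = 57.27
  D: 0 + 1(20.67) = 20.67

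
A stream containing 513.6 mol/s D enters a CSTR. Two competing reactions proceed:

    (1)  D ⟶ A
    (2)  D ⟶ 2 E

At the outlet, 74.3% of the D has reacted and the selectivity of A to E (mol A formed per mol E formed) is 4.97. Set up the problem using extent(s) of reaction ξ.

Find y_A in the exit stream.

Conversion of D: D consumed = 0.743 × 513.6 = 381.6 mol/s = 1ξ₁ + 1ξ₂.
Selectivity: 1ξ₁ / (2ξ₂) = 4.97 → ξ₁ = 9.94 ξ₂.
Substitute: (1·9.94 + 1) ξ₂ = 381.6 → ξ₂ = 34.88 mol/s, ξ₁ = 346.7 mol/s.
Outlet amounts (n = n₀ + Σ ν·ξ):
  D: 513.6 − 1(346.7) − 1(34.88) = 132
  A: 0 + 1(346.7) = 346.7
  E: 0 + 2(34.88) = 69.76
Total out = 548.5 mol/s; y_A = 346.7 / 548.5 = 0.6322.

0.632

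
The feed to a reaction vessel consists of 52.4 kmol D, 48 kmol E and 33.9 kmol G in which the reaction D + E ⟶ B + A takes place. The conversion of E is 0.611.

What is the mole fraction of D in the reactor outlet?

0.172

E reacted = 0.611 × 48 = 29.33 kmol; ν_E = −1, so ξ = 29.33/1 = 29.33 kmol.
Outlet amounts (n = n₀ + ν ξ):
  D: 52.4 − 1(29.33) = 23.07
  E: 48 − 1(29.33) = 18.67
  B: 0 + 1(29.33) = 29.33
  A: 0 + 1(29.33) = 29.33
  G: 33.9 (inert)
Total out = 134.3 kmol; y_D = 23.07 / 134.3 = 0.1718.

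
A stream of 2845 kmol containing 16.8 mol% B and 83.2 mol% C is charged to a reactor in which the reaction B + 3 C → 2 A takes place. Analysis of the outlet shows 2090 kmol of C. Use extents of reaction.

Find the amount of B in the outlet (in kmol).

For C: n = n₀ − 3ξ → 2090 = 2367 − 3ξ, giving ξ = 92.35 kmol.
Outlet amounts (n = n₀ + ν ξ):
  B: 478 − 1(92.35) = 385.6
  C: 2367 − 3(92.35) = 2090
  A: 0 + 2(92.35) = 184.7

386 kmol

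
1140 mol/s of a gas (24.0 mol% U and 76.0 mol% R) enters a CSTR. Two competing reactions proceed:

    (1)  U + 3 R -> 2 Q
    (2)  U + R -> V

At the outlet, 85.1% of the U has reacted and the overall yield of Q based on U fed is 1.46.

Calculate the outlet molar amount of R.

234 mol/s

Yield of Q: 2ξ₁ / 273.6 = 1.46 → ξ₁ = 199.7 mol/s.
Conversion of U: 1ξ₁ + 1ξ₂ = 0.851 × 273.6 = 232.8 → ξ₂ = 33.11 mol/s.
Outlet amounts (n = n₀ + Σ ν·ξ):
  U: 273.6 − 1(199.7) − 1(33.11) = 40.77
  R: 866.4 − 3(199.7) − 1(33.11) = 234.1
  Q: 0 + 2(199.7) = 399.5
  V: 0 + 1(33.11) = 33.11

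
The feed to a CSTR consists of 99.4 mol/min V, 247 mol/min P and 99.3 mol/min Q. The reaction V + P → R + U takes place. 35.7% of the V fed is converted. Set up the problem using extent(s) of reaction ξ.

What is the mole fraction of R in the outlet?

V reacted = 0.357 × 99.4 = 35.49 mol/min; ν_V = −1, so ξ = 35.49/1 = 35.49 mol/min.
Outlet amounts (n = n₀ + ν ξ):
  V: 99.4 − 1(35.49) = 63.91
  P: 247 − 1(35.49) = 211.5
  R: 0 + 1(35.49) = 35.49
  U: 0 + 1(35.49) = 35.49
  Q: 99.3 (inert)
Total out = 445.7 mol/min; y_R = 35.49 / 445.7 = 0.07962.

0.0796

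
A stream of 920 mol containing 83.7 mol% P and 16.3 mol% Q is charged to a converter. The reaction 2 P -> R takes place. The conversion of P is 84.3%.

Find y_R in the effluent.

0.545

P reacted = 0.843 × 770 = 649.1 mol; ν_P = −2, so ξ = 649.1/2 = 324.6 mol.
Outlet amounts (n = n₀ + ν ξ):
  P: 770 − 2(324.6) = 120.9
  R: 0 + 1(324.6) = 324.6
  Q: 150 (inert)
Total out = 595.4 mol; y_R = 324.6 / 595.4 = 0.5451.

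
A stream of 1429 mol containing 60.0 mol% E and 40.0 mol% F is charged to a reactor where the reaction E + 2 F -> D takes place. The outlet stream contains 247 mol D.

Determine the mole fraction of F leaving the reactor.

0.083

For D: n = n₀ + 1ξ → 247 = 0 + 1ξ, giving ξ = 247 mol.
Outlet amounts (n = n₀ + ν ξ):
  E: 857.4 − 1(247) = 610.4
  F: 571.6 − 2(247) = 77.6
  D: 0 + 1(247) = 247
Total out = 935 mol; y_F = 77.6 / 935 = 0.08299.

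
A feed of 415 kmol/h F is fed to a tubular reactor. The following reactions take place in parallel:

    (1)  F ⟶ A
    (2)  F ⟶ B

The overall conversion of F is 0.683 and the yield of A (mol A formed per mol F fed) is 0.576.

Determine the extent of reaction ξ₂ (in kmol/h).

Yield of A: 1ξ₁ / 415 = 0.576 → ξ₁ = 239 kmol/h.
Conversion of F: 1ξ₁ + 1ξ₂ = 0.683 × 415 = 283.4 → ξ₂ = 44.41 kmol/h.
Outlet amounts (n = n₀ + Σ ν·ξ):
  F: 415 − 1(239) − 1(44.41) = 131.6
  A: 0 + 1(239) = 239
  B: 0 + 1(44.41) = 44.41

ξ₂ = 44.4 kmol/h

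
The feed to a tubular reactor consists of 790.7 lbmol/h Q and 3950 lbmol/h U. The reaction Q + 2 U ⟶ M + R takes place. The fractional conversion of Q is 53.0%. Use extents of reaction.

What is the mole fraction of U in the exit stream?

0.72

Q reacted = 0.53 × 790.7 = 419.1 lbmol/h; ν_Q = −1, so ξ = 419.1/1 = 419.1 lbmol/h.
Outlet amounts (n = n₀ + ν ξ):
  Q: 790.7 − 1(419.1) = 371.6
  U: 3950 − 2(419.1) = 3112
  M: 0 + 1(419.1) = 419.1
  R: 0 + 1(419.1) = 419.1
Total out = 4322 lbmol/h; y_U = 3112 / 4322 = 0.7201.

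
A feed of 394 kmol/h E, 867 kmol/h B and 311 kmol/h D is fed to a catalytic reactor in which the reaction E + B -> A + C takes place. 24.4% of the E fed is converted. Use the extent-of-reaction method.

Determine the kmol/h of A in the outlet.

E reacted = 0.244 × 394 = 96.14 kmol/h; ν_E = −1, so ξ = 96.14/1 = 96.14 kmol/h.
Outlet amounts (n = n₀ + ν ξ):
  E: 394 − 1(96.14) = 297.9
  B: 867 − 1(96.14) = 770.9
  A: 0 + 1(96.14) = 96.14
  C: 0 + 1(96.14) = 96.14
  D: 311 (inert)

96.1 kmol/h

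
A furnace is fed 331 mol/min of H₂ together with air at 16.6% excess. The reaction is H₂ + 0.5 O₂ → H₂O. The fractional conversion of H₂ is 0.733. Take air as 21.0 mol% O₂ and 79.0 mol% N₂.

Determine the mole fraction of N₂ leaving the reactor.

0.643

Stoichiometric O₂ = 0.5 × 331 = 165.5 mol/min; O₂ fed = 165.5 × 1.166 = 193 mol/min.
N₂ fed = 193 × 79/21 = 725.9 mol/min.
Fuel reacted = 0.733 × 331 → ξ = 242.6 mol/min.
Outlet (n = n₀ + ν ξ):
  H₂: 331 − 1(242.6) = 88.38
  O₂: 193 − 0.5(242.6) = 71.66
  N₂: 725.9 (inert)
  H₂O: 0 + 1(242.6) = 242.6
Total out = 1129 mol/min; y_N₂ = 725.9 / 1129 = 0.6432.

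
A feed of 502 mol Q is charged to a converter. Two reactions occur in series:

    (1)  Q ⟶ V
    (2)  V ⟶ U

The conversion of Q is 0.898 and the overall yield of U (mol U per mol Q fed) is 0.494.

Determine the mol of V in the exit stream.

Conversion of Q: Q consumed = 1ξ₁ = 0.898 × 502 → ξ₁ = 450.8 mol.
Yield of U: 1ξ₂ / 502 = 0.494 → ξ₂ = 248 mol.
Outlet amounts (n = n₀ + Σ ν·ξ):
  Q: 502 − 1(450.8) = 51.2
  V: 0 + 1(450.8) − 1(248) = 202.8
  U: 0 + 1(248) = 248

203 mol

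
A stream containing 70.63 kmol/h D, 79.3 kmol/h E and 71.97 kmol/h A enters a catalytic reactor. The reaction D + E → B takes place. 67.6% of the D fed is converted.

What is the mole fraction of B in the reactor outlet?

D reacted = 0.676 × 70.63 = 47.75 kmol/h; ν_D = −1, so ξ = 47.75/1 = 47.75 kmol/h.
Outlet amounts (n = n₀ + ν ξ):
  D: 70.63 − 1(47.75) = 22.88
  E: 79.3 − 1(47.75) = 31.55
  B: 0 + 1(47.75) = 47.75
  A: 71.97 (inert)
Total out = 174.2 kmol/h; y_B = 47.75 / 174.2 = 0.2742.

0.274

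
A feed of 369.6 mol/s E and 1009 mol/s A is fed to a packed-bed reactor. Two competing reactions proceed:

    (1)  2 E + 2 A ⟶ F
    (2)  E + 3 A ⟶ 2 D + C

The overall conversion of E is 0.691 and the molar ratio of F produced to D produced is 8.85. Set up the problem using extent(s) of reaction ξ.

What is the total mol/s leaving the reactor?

Conversion of E: E consumed = 0.691 × 369.6 = 255.4 mol/s = 2ξ₁ + 1ξ₂.
Selectivity: 1ξ₁ / (2ξ₂) = 8.85 → ξ₁ = 17.7 ξ₂.
Substitute: (2·17.7 + 1) ξ₂ = 255.4 → ξ₂ = 7.016 mol/s, ξ₁ = 124.2 mol/s.
Outlet amounts (n = n₀ + Σ ν·ξ):
  E: 369.6 − 2(124.2) − 1(7.016) = 114.2
  A: 1009 − 2(124.2) − 3(7.016) = 739.6
  F: 0 + 1(124.2) = 124.2
  D: 0 + 2(7.016) = 14.03
  C: 0 + 1(7.016) = 7.016
Total out = 114.2 + 739.6 + 124.2 + 14.03 + 7.016 = 999 mol/s.

999 mol/s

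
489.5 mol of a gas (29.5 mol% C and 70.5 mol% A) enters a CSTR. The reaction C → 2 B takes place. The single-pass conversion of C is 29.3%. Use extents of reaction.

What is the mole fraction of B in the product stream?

C reacted = 0.293 × 144.4 = 42.31 mol; ν_C = −1, so ξ = 42.31/1 = 42.31 mol.
Outlet amounts (n = n₀ + ν ξ):
  C: 144.4 − 1(42.31) = 102.1
  B: 0 + 2(42.31) = 84.62
  A: 345.1 (inert)
Total out = 531.8 mol; y_B = 84.62 / 531.8 = 0.1591.

0.159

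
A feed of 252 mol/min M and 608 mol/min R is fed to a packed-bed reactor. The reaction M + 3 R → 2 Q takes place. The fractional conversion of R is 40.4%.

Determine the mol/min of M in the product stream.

170 mol/min

R reacted = 0.404 × 608 = 245.6 mol/min; ν_R = −3, so ξ = 245.6/3 = 81.88 mol/min.
Outlet amounts (n = n₀ + ν ξ):
  M: 252 − 1(81.88) = 170.1
  R: 608 − 3(81.88) = 362.4
  Q: 0 + 2(81.88) = 163.8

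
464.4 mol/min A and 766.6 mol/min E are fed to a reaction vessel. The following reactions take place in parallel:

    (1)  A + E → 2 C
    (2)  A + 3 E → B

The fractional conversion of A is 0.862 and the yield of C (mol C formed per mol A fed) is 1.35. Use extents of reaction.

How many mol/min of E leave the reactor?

Yield of C: 2ξ₁ / 464.4 = 1.35 → ξ₁ = 313.5 mol/min.
Conversion of A: 1ξ₁ + 1ξ₂ = 0.862 × 464.4 = 400.3 → ξ₂ = 86.84 mol/min.
Outlet amounts (n = n₀ + Σ ν·ξ):
  A: 464.4 − 1(313.5) − 1(86.84) = 64.09
  E: 766.6 − 1(313.5) − 3(86.84) = 192.6
  C: 0 + 2(313.5) = 626.9
  B: 0 + 1(86.84) = 86.84

193 mol/min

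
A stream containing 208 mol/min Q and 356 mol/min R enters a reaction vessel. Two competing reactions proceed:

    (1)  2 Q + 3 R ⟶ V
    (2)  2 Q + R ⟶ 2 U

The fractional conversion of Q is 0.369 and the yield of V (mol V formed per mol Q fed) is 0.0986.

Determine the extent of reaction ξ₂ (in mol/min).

ξ₂ = 17.9 mol/min

Yield of V: 1ξ₁ / 208 = 0.0986 → ξ₁ = 20.51 mol/min.
Conversion of Q: 2ξ₁ + 2ξ₂ = 0.369 × 208 = 76.75 → ξ₂ = 17.87 mol/min.
Outlet amounts (n = n₀ + Σ ν·ξ):
  Q: 208 − 2(20.51) − 2(17.87) = 131.2
  R: 356 − 3(20.51) − 1(17.87) = 276.6
  V: 0 + 1(20.51) = 20.51
  U: 0 + 2(17.87) = 35.73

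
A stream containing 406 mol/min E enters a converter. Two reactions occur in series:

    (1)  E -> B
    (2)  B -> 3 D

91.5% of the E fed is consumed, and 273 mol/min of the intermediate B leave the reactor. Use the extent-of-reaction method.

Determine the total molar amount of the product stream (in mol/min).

Conversion of E: E consumed = 1ξ₁ = 0.915 × 406 → ξ₁ = 371.5 mol/min.
B balance: n_B = 0 + 1ξ₁ − 1ξ₂ = 273 → ξ₂ = (1·371.5 − 273)/1 = 98.49 mol/min.
Outlet amounts (n = n₀ + Σ ν·ξ):
  E: 406 − 1(371.5) = 34.51
  B: 0 + 1(371.5) − 1(98.49) = 273
  D: 0 + 3(98.49) = 295.5
Total out = 34.51 + 273 + 295.5 = 603 mol/min.

603 mol/min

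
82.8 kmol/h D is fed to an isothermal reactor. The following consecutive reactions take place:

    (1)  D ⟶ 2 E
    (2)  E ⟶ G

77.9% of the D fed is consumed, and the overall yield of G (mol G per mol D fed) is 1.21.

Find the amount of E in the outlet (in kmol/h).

Conversion of D: D consumed = 1ξ₁ = 0.779 × 82.8 → ξ₁ = 64.5 kmol/h.
Yield of G: 1ξ₂ / 82.8 = 1.21 → ξ₂ = 100.2 kmol/h.
Outlet amounts (n = n₀ + Σ ν·ξ):
  D: 82.8 − 1(64.5) = 18.3
  E: 0 + 2(64.5) − 1(100.2) = 28.81
  G: 0 + 1(100.2) = 100.2

28.8 kmol/h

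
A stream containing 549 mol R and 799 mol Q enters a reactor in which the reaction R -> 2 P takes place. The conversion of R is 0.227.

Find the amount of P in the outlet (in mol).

249 mol

R reacted = 0.227 × 549 = 124.6 mol; ν_R = −1, so ξ = 124.6/1 = 124.6 mol.
Outlet amounts (n = n₀ + ν ξ):
  R: 549 − 1(124.6) = 424.4
  P: 0 + 2(124.6) = 249.2
  Q: 799 (inert)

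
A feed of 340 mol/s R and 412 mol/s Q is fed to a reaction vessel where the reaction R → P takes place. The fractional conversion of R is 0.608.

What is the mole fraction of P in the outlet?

0.275

R reacted = 0.608 × 340 = 206.7 mol/s; ν_R = −1, so ξ = 206.7/1 = 206.7 mol/s.
Outlet amounts (n = n₀ + ν ξ):
  R: 340 − 1(206.7) = 133.3
  P: 0 + 1(206.7) = 206.7
  Q: 412 (inert)
Total out = 752 mol/s; y_P = 206.7 / 752 = 0.2749.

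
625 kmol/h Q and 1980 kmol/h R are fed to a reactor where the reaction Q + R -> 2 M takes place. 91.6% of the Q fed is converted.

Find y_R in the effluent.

Q reacted = 0.916 × 625 = 572.5 kmol/h; ν_Q = −1, so ξ = 572.5/1 = 572.5 kmol/h.
Outlet amounts (n = n₀ + ν ξ):
  Q: 625 − 1(572.5) = 52.5
  R: 1980 − 1(572.5) = 1408
  M: 0 + 2(572.5) = 1145
Total out = 2605 kmol/h; y_R = 1408 / 2605 = 0.5403.

0.54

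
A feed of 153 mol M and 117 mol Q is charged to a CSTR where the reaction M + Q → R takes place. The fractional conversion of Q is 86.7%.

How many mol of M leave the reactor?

Q reacted = 0.867 × 117 = 101.4 mol; ν_Q = −1, so ξ = 101.4/1 = 101.4 mol.
Outlet amounts (n = n₀ + ν ξ):
  M: 153 − 1(101.4) = 51.56
  Q: 117 − 1(101.4) = 15.56
  R: 0 + 1(101.4) = 101.4

51.6 mol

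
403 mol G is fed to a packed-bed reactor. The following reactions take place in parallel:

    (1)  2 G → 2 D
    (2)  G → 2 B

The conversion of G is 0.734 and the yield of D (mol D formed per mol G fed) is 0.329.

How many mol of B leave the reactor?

Yield of D: 2ξ₁ / 403 = 0.329 → ξ₁ = 66.29 mol.
Conversion of G: 2ξ₁ + 1ξ₂ = 0.734 × 403 = 295.8 → ξ₂ = 163.2 mol.
Outlet amounts (n = n₀ + Σ ν·ξ):
  G: 403 − 2(66.29) − 1(163.2) = 107.2
  D: 0 + 2(66.29) = 132.6
  B: 0 + 2(163.2) = 326.4

326 mol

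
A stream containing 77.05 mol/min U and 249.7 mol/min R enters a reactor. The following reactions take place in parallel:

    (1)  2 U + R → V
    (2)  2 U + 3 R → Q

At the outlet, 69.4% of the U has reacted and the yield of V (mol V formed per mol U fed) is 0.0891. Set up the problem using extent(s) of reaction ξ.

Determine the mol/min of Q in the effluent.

19.9 mol/min

Yield of V: 1ξ₁ / 77.05 = 0.0891 → ξ₁ = 6.865 mol/min.
Conversion of U: 2ξ₁ + 2ξ₂ = 0.694 × 77.05 = 53.47 → ξ₂ = 19.87 mol/min.
Outlet amounts (n = n₀ + Σ ν·ξ):
  U: 77.05 − 2(6.865) − 2(19.87) = 23.58
  R: 249.7 − 1(6.865) − 3(19.87) = 183.2
  V: 0 + 1(6.865) = 6.865
  Q: 0 + 1(19.87) = 19.87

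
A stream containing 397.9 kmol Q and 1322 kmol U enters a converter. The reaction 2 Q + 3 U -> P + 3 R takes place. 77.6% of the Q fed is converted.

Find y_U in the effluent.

Q reacted = 0.776 × 397.9 = 308.8 kmol; ν_Q = −2, so ξ = 308.8/2 = 154.4 kmol.
Outlet amounts (n = n₀ + ν ξ):
  Q: 397.9 − 2(154.4) = 89.13
  U: 1322 − 3(154.4) = 858.8
  P: 0 + 1(154.4) = 154.4
  R: 0 + 3(154.4) = 463.2
Total out = 1566 kmol; y_U = 858.8 / 1566 = 0.5486.

0.549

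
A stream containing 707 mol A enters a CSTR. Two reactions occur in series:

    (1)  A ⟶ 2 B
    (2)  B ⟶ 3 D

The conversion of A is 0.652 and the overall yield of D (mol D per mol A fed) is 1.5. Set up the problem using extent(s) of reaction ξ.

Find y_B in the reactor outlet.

0.303

Conversion of A: A consumed = 1ξ₁ = 0.652 × 707 → ξ₁ = 461 mol.
Yield of D: 3ξ₂ / 707 = 1.5 → ξ₂ = 353.5 mol.
Outlet amounts (n = n₀ + Σ ν·ξ):
  A: 707 − 1(461) = 246
  B: 0 + 2(461) − 1(353.5) = 568.4
  D: 0 + 3(353.5) = 1060
Total out = 1875 mol; y_B = 568.4 / 1875 = 0.3032.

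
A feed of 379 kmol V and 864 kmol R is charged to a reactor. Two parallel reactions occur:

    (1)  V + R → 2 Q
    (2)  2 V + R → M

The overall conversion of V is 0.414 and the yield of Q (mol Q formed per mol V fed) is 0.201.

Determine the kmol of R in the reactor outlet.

Yield of Q: 2ξ₁ / 379 = 0.201 → ξ₁ = 38.09 kmol.
Conversion of V: 1ξ₁ + 2ξ₂ = 0.414 × 379 = 156.9 → ξ₂ = 59.41 kmol.
Outlet amounts (n = n₀ + Σ ν·ξ):
  V: 379 − 1(38.09) − 2(59.41) = 222.1
  R: 864 − 1(38.09) − 1(59.41) = 766.5
  Q: 0 + 2(38.09) = 76.18
  M: 0 + 1(59.41) = 59.41

767 kmol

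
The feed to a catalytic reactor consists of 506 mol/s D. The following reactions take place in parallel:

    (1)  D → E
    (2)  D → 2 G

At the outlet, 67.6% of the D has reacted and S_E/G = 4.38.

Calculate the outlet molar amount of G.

70.1 mol/s

Conversion of D: D consumed = 0.676 × 506 = 342.1 mol/s = 1ξ₁ + 1ξ₂.
Selectivity: 1ξ₁ / (2ξ₂) = 4.38 → ξ₁ = 8.76 ξ₂.
Substitute: (1·8.76 + 1) ξ₂ = 342.1 → ξ₂ = 35.05 mol/s, ξ₁ = 307 mol/s.
Outlet amounts (n = n₀ + Σ ν·ξ):
  D: 506 − 1(307) − 1(35.05) = 163.9
  E: 0 + 1(307) = 307
  G: 0 + 2(35.05) = 70.09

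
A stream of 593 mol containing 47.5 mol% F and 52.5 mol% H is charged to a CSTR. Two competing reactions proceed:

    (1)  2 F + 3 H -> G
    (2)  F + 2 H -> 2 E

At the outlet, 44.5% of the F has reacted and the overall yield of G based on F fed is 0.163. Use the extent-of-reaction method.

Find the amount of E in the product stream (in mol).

Yield of G: 1ξ₁ / 281.7 = 0.163 → ξ₁ = 45.91 mol.
Conversion of F: 2ξ₁ + 1ξ₂ = 0.445 × 281.7 = 125.3 → ξ₂ = 33.52 mol.
Outlet amounts (n = n₀ + Σ ν·ξ):
  F: 281.7 − 2(45.91) − 1(33.52) = 156.3
  H: 311.3 − 3(45.91) − 2(33.52) = 106.5
  G: 0 + 1(45.91) = 45.91
  E: 0 + 2(33.52) = 67.04

67 mol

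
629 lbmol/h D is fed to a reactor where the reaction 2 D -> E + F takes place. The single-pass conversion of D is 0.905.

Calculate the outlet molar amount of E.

D reacted = 0.905 × 629 = 569.2 lbmol/h; ν_D = −2, so ξ = 569.2/2 = 284.6 lbmol/h.
Outlet amounts (n = n₀ + ν ξ):
  D: 629 − 2(284.6) = 59.75
  E: 0 + 1(284.6) = 284.6
  F: 0 + 1(284.6) = 284.6

285 lbmol/h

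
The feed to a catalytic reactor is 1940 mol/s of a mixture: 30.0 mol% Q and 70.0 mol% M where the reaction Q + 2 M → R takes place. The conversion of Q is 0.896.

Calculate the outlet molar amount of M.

Q reacted = 0.896 × 582 = 521.5 mol/s; ν_Q = −1, so ξ = 521.5/1 = 521.5 mol/s.
Outlet amounts (n = n₀ + ν ξ):
  Q: 582 − 1(521.5) = 60.53
  M: 1358 − 2(521.5) = 315.1
  R: 0 + 1(521.5) = 521.5

315 mol/s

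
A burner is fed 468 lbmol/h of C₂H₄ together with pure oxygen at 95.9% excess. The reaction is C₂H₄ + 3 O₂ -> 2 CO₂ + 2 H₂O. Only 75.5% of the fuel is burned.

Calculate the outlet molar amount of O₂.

Stoichiometric O₂ = 3 × 468 = 1404 lbmol/h; O₂ fed = 1404 × 1.959 = 2750 lbmol/h.
Fuel reacted = 0.755 × 468 → ξ = 353.3 lbmol/h.
Outlet (n = n₀ + ν ξ):
  C₂H₄: 468 − 1(353.3) = 114.7
  O₂: 2750 − 3(353.3) = 1690
  CO₂: 0 + 2(353.3) = 706.7
  H₂O: 0 + 2(353.3) = 706.7

1690 lbmol/h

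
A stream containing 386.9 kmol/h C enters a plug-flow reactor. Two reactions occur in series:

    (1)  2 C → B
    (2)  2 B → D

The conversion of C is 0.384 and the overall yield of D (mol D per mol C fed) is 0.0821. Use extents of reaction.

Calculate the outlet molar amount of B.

10.8 kmol/h

Conversion of C: C consumed = 2ξ₁ = 0.384 × 386.9 → ξ₁ = 74.28 kmol/h.
Yield of D: 1ξ₂ / 386.9 = 0.0821 → ξ₂ = 31.76 kmol/h.
Outlet amounts (n = n₀ + Σ ν·ξ):
  C: 386.9 − 2(74.28) = 238.3
  B: 0 + 1(74.28) − 2(31.76) = 10.76
  D: 0 + 1(31.76) = 31.76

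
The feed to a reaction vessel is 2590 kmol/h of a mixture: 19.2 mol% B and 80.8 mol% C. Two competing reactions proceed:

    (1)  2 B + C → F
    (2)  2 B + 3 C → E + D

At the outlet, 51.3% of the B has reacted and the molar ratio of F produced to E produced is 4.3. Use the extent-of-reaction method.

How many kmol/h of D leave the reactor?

Conversion of B: B consumed = 0.513 × 497.3 = 255.1 kmol/h = 2ξ₁ + 2ξ₂.
Selectivity: 1ξ₁ / (1ξ₂) = 4.3 → ξ₁ = 4.3 ξ₂.
Substitute: (2·4.3 + 2) ξ₂ = 255.1 → ξ₂ = 24.07 kmol/h, ξ₁ = 103.5 kmol/h.
Outlet amounts (n = n₀ + Σ ν·ξ):
  B: 497.3 − 2(103.5) − 2(24.07) = 242.2
  C: 2093 − 1(103.5) − 3(24.07) = 1917
  F: 0 + 1(103.5) = 103.5
  E: 0 + 1(24.07) = 24.07
  D: 0 + 1(24.07) = 24.07

24.1 kmol/h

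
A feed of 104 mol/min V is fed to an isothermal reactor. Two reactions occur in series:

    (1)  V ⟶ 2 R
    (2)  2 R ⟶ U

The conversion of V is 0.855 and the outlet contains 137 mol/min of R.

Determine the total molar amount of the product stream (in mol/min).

Conversion of V: V consumed = 1ξ₁ = 0.855 × 104 → ξ₁ = 88.92 mol/min.
R balance: n_R = 0 + 2ξ₁ − 2ξ₂ = 137 → ξ₂ = (2·88.92 − 137)/2 = 20.42 mol/min.
Outlet amounts (n = n₀ + Σ ν·ξ):
  V: 104 − 1(88.92) = 15.08
  R: 0 + 2(88.92) − 2(20.42) = 137
  U: 0 + 1(20.42) = 20.42
Total out = 15.08 + 137 + 20.42 = 172.5 mol/min.

172 mol/min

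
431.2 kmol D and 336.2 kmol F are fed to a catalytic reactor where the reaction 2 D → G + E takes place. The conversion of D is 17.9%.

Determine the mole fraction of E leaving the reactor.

D reacted = 0.179 × 431.2 = 77.18 kmol; ν_D = −2, so ξ = 77.18/2 = 38.59 kmol.
Outlet amounts (n = n₀ + ν ξ):
  D: 431.2 − 2(38.59) = 354
  G: 0 + 1(38.59) = 38.59
  E: 0 + 1(38.59) = 38.59
  F: 336.2 (inert)
Total out = 767.4 kmol; y_E = 38.59 / 767.4 = 0.05029.

0.0503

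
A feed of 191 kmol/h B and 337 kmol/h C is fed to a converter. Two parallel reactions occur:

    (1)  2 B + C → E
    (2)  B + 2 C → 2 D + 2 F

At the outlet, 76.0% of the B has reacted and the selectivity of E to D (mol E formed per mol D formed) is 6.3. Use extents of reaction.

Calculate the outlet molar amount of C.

Conversion of B: B consumed = 0.76 × 191 = 145.2 kmol/h = 2ξ₁ + 1ξ₂.
Selectivity: 1ξ₁ / (2ξ₂) = 6.3 → ξ₁ = 12.6 ξ₂.
Substitute: (2·12.6 + 1) ξ₂ = 145.2 → ξ₂ = 5.54 kmol/h, ξ₁ = 69.81 kmol/h.
Outlet amounts (n = n₀ + Σ ν·ξ):
  B: 191 − 2(69.81) − 1(5.54) = 45.84
  C: 337 − 1(69.81) − 2(5.54) = 256.1
  E: 0 + 1(69.81) = 69.81
  D: 0 + 2(5.54) = 11.08
  F: 0 + 2(5.54) = 11.08

256 kmol/h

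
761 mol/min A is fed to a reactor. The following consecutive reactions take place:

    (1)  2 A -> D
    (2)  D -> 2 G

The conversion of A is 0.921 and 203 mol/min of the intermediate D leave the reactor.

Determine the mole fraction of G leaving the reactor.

Conversion of A: A consumed = 2ξ₁ = 0.921 × 761 → ξ₁ = 350.4 mol/min.
D balance: n_D = 0 + 1ξ₁ − 1ξ₂ = 203 → ξ₂ = (1·350.4 − 203)/1 = 147.4 mol/min.
Outlet amounts (n = n₀ + Σ ν·ξ):
  A: 761 − 2(350.4) = 60.12
  D: 0 + 1(350.4) − 1(147.4) = 203
  G: 0 + 2(147.4) = 294.9
Total out = 558 mol/min; y_G = 294.9 / 558 = 0.5285.

0.528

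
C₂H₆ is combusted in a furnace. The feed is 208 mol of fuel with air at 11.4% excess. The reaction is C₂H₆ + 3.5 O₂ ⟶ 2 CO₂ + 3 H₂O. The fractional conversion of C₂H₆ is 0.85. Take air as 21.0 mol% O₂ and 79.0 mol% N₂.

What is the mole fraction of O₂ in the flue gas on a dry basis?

Stoichiometric O₂ = 3.5 × 208 = 728 mol; O₂ fed = 728 × 1.114 = 811 mol.
N₂ fed = 811 × 79/21 = 3051 mol.
Fuel reacted = 0.85 × 208 → ξ = 176.8 mol.
Outlet (n = n₀ + ν ξ):
  C₂H₆: 208 − 1(176.8) = 31.2
  O₂: 811 − 3.5(176.8) = 192.2
  N₂: 3051 (inert)
  CO₂: 0 + 2(176.8) = 353.6
  H₂O: 0 + 3(176.8) = 530.4
Dry total = 3628 mol; y_O₂ (dry) = 192.2 / 3628 = 0.05298.

0.053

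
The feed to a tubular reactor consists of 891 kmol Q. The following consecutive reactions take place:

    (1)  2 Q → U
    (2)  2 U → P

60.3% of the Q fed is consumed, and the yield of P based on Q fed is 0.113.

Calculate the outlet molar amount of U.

67.3 kmol

Conversion of Q: Q consumed = 2ξ₁ = 0.603 × 891 → ξ₁ = 268.6 kmol.
Yield of P: 1ξ₂ / 891 = 0.113 → ξ₂ = 100.7 kmol.
Outlet amounts (n = n₀ + Σ ν·ξ):
  Q: 891 − 2(268.6) = 353.7
  U: 0 + 1(268.6) − 2(100.7) = 67.27
  P: 0 + 1(100.7) = 100.7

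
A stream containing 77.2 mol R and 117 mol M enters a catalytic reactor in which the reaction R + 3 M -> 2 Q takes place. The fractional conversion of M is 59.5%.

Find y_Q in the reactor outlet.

M reacted = 0.595 × 117 = 69.61 mol; ν_M = −3, so ξ = 69.61/3 = 23.2 mol.
Outlet amounts (n = n₀ + ν ξ):
  R: 77.2 − 1(23.2) = 54
  M: 117 − 3(23.2) = 47.39
  Q: 0 + 2(23.2) = 46.41
Total out = 147.8 mol; y_Q = 46.41 / 147.8 = 0.314.

0.314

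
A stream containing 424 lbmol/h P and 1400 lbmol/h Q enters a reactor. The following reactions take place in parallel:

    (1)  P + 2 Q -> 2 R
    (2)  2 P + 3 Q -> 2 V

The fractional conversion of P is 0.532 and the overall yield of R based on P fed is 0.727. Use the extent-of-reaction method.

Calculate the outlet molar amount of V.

Yield of R: 2ξ₁ / 424 = 0.727 → ξ₁ = 154.1 lbmol/h.
Conversion of P: 1ξ₁ + 2ξ₂ = 0.532 × 424 = 225.6 → ξ₂ = 35.72 lbmol/h.
Outlet amounts (n = n₀ + Σ ν·ξ):
  P: 424 − 1(154.1) − 2(35.72) = 198.4
  Q: 1400 − 2(154.1) − 3(35.72) = 984.6
  R: 0 + 2(154.1) = 308.2
  V: 0 + 2(35.72) = 71.44

71.4 lbmol/h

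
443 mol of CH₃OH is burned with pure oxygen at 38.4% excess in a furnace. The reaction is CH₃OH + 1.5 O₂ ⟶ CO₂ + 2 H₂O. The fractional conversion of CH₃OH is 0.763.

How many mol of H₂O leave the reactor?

676 mol

Stoichiometric O₂ = 1.5 × 443 = 664.5 mol; O₂ fed = 664.5 × 1.384 = 919.7 mol.
Fuel reacted = 0.763 × 443 → ξ = 338 mol.
Outlet (n = n₀ + ν ξ):
  CH₃OH: 443 − 1(338) = 105
  O₂: 919.7 − 1.5(338) = 412.7
  CO₂: 0 + 1(338) = 338
  H₂O: 0 + 2(338) = 676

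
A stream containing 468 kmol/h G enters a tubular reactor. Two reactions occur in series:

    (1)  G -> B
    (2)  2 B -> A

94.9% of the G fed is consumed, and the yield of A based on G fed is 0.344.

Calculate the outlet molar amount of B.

122 kmol/h

Conversion of G: G consumed = 1ξ₁ = 0.949 × 468 → ξ₁ = 444.1 kmol/h.
Yield of A: 1ξ₂ / 468 = 0.344 → ξ₂ = 161 kmol/h.
Outlet amounts (n = n₀ + Σ ν·ξ):
  G: 468 − 1(444.1) = 23.87
  B: 0 + 1(444.1) − 2(161) = 122.1
  A: 0 + 1(161) = 161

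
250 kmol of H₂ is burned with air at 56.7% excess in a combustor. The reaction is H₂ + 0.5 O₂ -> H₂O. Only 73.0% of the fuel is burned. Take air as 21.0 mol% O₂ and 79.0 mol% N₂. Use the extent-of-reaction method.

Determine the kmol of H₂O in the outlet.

182 kmol

Stoichiometric O₂ = 0.5 × 250 = 125 kmol; O₂ fed = 125 × 1.567 = 195.9 kmol.
N₂ fed = 195.9 × 79/21 = 736.9 kmol.
Fuel reacted = 0.73 × 250 → ξ = 182.5 kmol.
Outlet (n = n₀ + ν ξ):
  H₂: 250 − 1(182.5) = 67.5
  O₂: 195.9 − 0.5(182.5) = 104.6
  N₂: 736.9 (inert)
  H₂O: 0 + 1(182.5) = 182.5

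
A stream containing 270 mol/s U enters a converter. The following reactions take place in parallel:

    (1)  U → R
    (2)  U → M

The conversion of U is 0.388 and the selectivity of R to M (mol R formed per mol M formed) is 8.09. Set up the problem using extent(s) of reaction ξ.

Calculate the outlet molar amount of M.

Conversion of U: U consumed = 0.388 × 270 = 104.8 mol/s = 1ξ₁ + 1ξ₂.
Selectivity: 1ξ₁ / (1ξ₂) = 8.09 → ξ₁ = 8.09 ξ₂.
Substitute: (1·8.09 + 1) ξ₂ = 104.8 → ξ₂ = 11.52 mol/s, ξ₁ = 93.24 mol/s.
Outlet amounts (n = n₀ + Σ ν·ξ):
  U: 270 − 1(93.24) − 1(11.52) = 165.2
  R: 0 + 1(93.24) = 93.24
  M: 0 + 1(11.52) = 11.52

11.5 mol/s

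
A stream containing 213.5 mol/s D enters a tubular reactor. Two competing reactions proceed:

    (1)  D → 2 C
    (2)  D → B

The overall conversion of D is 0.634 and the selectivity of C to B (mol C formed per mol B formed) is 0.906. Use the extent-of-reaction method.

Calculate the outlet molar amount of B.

Conversion of D: D consumed = 0.634 × 213.5 = 135.4 mol/s = 1ξ₁ + 1ξ₂.
Selectivity: 2ξ₁ / (1ξ₂) = 0.906 → ξ₁ = 0.453 ξ₂.
Substitute: (1·0.453 + 1) ξ₂ = 135.4 → ξ₂ = 93.16 mol/s, ξ₁ = 42.2 mol/s.
Outlet amounts (n = n₀ + Σ ν·ξ):
  D: 213.5 − 1(42.2) − 1(93.16) = 78.14
  C: 0 + 2(42.2) = 84.4
  B: 0 + 1(93.16) = 93.16

93.2 mol/s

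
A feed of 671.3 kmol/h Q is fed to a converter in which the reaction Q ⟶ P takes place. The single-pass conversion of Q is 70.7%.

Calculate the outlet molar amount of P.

475 kmol/h

Q reacted = 0.707 × 671.3 = 474.6 kmol/h; ν_Q = −1, so ξ = 474.6/1 = 474.6 kmol/h.
Outlet amounts (n = n₀ + ν ξ):
  Q: 671.3 − 1(474.6) = 196.7
  P: 0 + 1(474.6) = 474.6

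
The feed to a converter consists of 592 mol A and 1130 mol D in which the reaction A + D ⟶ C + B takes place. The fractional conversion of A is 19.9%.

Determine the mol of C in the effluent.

118 mol

A reacted = 0.199 × 592 = 117.8 mol; ν_A = −1, so ξ = 117.8/1 = 117.8 mol.
Outlet amounts (n = n₀ + ν ξ):
  A: 592 − 1(117.8) = 474.2
  D: 1130 − 1(117.8) = 1012
  C: 0 + 1(117.8) = 117.8
  B: 0 + 1(117.8) = 117.8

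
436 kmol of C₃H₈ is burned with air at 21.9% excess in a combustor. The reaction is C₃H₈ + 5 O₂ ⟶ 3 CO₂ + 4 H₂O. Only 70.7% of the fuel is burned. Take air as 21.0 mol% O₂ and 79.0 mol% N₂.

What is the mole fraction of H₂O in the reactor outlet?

Stoichiometric O₂ = 5 × 436 = 2180 kmol; O₂ fed = 2180 × 1.219 = 2657 kmol.
N₂ fed = 2657 × 79/21 = 9997 kmol.
Fuel reacted = 0.707 × 436 → ξ = 308.3 kmol.
Outlet (n = n₀ + ν ξ):
  C₃H₈: 436 − 1(308.3) = 127.7
  O₂: 2657 − 5(308.3) = 1116
  N₂: 9997 (inert)
  CO₂: 0 + 3(308.3) = 924.8
  H₂O: 0 + 4(308.3) = 1233
Total out = 13400 kmol; y_H₂O = 1233 / 13400 = 0.09202.

0.092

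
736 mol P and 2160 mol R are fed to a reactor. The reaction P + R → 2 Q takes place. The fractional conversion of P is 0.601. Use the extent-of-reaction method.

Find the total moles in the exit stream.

2900 mol

P reacted = 0.601 × 736 = 442.3 mol; ν_P = −1, so ξ = 442.3/1 = 442.3 mol.
Outlet amounts (n = n₀ + ν ξ):
  P: 736 − 1(442.3) = 293.7
  R: 2160 − 1(442.3) = 1718
  Q: 0 + 2(442.3) = 884.7
Total out = 293.7 + 1718 + 884.7 = 2896 mol.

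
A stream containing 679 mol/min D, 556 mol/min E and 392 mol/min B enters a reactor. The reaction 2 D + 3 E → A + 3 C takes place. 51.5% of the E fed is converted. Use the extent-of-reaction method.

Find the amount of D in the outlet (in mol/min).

E reacted = 0.515 × 556 = 286.3 mol/min; ν_E = −3, so ξ = 286.3/3 = 95.45 mol/min.
Outlet amounts (n = n₀ + ν ξ):
  D: 679 − 2(95.45) = 488.1
  E: 556 − 3(95.45) = 269.7
  A: 0 + 1(95.45) = 95.45
  C: 0 + 3(95.45) = 286.3
  B: 392 (inert)

488 mol/min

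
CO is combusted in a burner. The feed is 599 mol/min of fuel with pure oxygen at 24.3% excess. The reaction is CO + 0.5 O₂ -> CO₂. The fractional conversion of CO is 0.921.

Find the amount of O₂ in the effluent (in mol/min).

96.4 mol/min

Stoichiometric O₂ = 0.5 × 599 = 299.5 mol/min; O₂ fed = 299.5 × 1.243 = 372.3 mol/min.
Fuel reacted = 0.921 × 599 → ξ = 551.7 mol/min.
Outlet (n = n₀ + ν ξ):
  CO: 599 − 1(551.7) = 47.32
  O₂: 372.3 − 0.5(551.7) = 96.44
  CO₂: 0 + 1(551.7) = 551.7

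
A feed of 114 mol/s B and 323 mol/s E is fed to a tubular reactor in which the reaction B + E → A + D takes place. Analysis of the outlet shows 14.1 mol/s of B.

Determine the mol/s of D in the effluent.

99.9 mol/s

For B: n = n₀ − 1ξ → 14.1 = 114 − 1ξ, giving ξ = 99.9 mol/s.
Outlet amounts (n = n₀ + ν ξ):
  B: 114 − 1(99.9) = 14.1
  E: 323 − 1(99.9) = 223.1
  A: 0 + 1(99.9) = 99.9
  D: 0 + 1(99.9) = 99.9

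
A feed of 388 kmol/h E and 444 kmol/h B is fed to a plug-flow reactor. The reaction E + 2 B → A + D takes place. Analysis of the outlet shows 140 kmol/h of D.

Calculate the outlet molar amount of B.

164 kmol/h

For D: n = n₀ + 1ξ → 140 = 0 + 1ξ, giving ξ = 140 kmol/h.
Outlet amounts (n = n₀ + ν ξ):
  E: 388 − 1(140) = 248
  B: 444 − 2(140) = 164
  A: 0 + 1(140) = 140
  D: 0 + 1(140) = 140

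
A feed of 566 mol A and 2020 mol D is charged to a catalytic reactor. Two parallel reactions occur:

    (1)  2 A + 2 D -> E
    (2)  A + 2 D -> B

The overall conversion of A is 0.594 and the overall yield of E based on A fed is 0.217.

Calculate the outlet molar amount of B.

Yield of E: 1ξ₁ / 566 = 0.217 → ξ₁ = 122.8 mol.
Conversion of A: 2ξ₁ + 1ξ₂ = 0.594 × 566 = 336.2 → ξ₂ = 90.56 mol.
Outlet amounts (n = n₀ + Σ ν·ξ):
  A: 566 − 2(122.8) − 1(90.56) = 229.8
  D: 2020 − 2(122.8) − 2(90.56) = 1593
  E: 0 + 1(122.8) = 122.8
  B: 0 + 1(90.56) = 90.56

90.6 mol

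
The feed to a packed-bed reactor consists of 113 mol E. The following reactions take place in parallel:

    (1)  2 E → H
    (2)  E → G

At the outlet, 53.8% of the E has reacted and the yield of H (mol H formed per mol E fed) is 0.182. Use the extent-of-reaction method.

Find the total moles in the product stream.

92.4 mol

Yield of H: 1ξ₁ / 113 = 0.182 → ξ₁ = 20.57 mol.
Conversion of E: 2ξ₁ + 1ξ₂ = 0.538 × 113 = 60.79 → ξ₂ = 19.66 mol.
Outlet amounts (n = n₀ + Σ ν·ξ):
  E: 113 − 2(20.57) − 1(19.66) = 52.21
  H: 0 + 1(20.57) = 20.57
  G: 0 + 1(19.66) = 19.66
Total out = 52.21 + 20.57 + 19.66 = 92.43 mol.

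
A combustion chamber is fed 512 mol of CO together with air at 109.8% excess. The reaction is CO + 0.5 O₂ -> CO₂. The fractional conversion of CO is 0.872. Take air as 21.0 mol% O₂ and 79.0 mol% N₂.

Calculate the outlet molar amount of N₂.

2020 mol

Stoichiometric O₂ = 0.5 × 512 = 256 mol; O₂ fed = 256 × 2.098 = 537.1 mol.
N₂ fed = 537.1 × 79/21 = 2020 mol.
Fuel reacted = 0.872 × 512 → ξ = 446.5 mol.
Outlet (n = n₀ + ν ξ):
  CO: 512 − 1(446.5) = 65.54
  O₂: 537.1 − 0.5(446.5) = 313.9
  N₂: 2020 (inert)
  CO₂: 0 + 1(446.5) = 446.5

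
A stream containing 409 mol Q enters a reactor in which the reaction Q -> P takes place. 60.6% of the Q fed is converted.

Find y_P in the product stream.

0.606

Q reacted = 0.606 × 409 = 247.9 mol; ν_Q = −1, so ξ = 247.9/1 = 247.9 mol.
Outlet amounts (n = n₀ + ν ξ):
  Q: 409 − 1(247.9) = 161.1
  P: 0 + 1(247.9) = 247.9
Total out = 409 mol; y_P = 247.9 / 409 = 0.606.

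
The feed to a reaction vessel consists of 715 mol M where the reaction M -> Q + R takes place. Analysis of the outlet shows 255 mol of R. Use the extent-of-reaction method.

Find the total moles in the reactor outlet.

For R: n = n₀ + 1ξ → 255 = 0 + 1ξ, giving ξ = 255 mol.
Outlet amounts (n = n₀ + ν ξ):
  M: 715 − 1(255) = 460
  Q: 0 + 1(255) = 255
  R: 0 + 1(255) = 255
Total out = 460 + 255 + 255 = 970 mol.

970 mol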